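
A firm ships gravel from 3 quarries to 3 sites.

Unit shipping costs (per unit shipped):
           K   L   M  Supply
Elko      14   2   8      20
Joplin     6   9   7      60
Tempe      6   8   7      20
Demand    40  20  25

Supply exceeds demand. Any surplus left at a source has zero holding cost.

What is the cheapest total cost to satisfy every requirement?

One minimum-cost allocation:
  Elko→L: 20 × 2 = 40
  Joplin→K: 40 × 6 = 240
  Joplin→M: 20 × 7 = 140
  Tempe→M: 5 × 7 = 35
Total = 40 + 240 + 140 + 35 = 455.

455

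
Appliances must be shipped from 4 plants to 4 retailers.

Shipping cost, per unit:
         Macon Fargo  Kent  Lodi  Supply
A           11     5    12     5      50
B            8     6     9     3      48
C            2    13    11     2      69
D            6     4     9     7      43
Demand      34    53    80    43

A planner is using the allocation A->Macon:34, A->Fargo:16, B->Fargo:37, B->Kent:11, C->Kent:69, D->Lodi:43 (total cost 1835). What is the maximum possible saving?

Current plan cost = 34·11 + 16·5 + 37·6 + 11·9 + 69·11 + 43·7 = 1835.
Optimal plan:
  A->Fargo: 50 × 5 = 250
  B->Kent: 40 × 9 = 360
  B->Lodi: 8 × 3 = 24
  C->Macon: 34 × 2 = 68
  C->Lodi: 35 × 2 = 70
  D->Fargo: 3 × 4 = 12
  D->Kent: 40 × 9 = 360
Optimal cost = 1144.
Saving = 1835 − 1144 = 691.

691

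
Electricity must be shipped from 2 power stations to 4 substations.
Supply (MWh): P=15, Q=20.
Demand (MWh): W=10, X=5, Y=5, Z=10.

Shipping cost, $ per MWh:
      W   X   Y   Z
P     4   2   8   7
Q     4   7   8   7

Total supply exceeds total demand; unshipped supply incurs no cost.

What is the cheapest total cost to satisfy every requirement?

One minimum-cost allocation:
  P to W: 10 × $4 = $40
  P to X: 5 × $2 = $10
  Q to Y: 5 × $8 = $40
  Q to Z: 10 × $7 = $70
Total = 40 + 10 + 40 + 70 = $160.

160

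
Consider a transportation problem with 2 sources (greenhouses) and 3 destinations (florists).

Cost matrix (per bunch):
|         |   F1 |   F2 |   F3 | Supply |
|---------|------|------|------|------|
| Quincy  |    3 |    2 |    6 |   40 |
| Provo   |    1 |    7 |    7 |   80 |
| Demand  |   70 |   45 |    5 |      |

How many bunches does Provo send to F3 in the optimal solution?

Solving gives:
  Quincy→F2: 40 × 2 = 80
  Provo→F1: 70 × 1 = 70
  Provo→F2: 5 × 7 = 35
  Provo→F3: 5 × 7 = 35
Total cost = 220.
So Provo→F3 carries 5 bunches.

5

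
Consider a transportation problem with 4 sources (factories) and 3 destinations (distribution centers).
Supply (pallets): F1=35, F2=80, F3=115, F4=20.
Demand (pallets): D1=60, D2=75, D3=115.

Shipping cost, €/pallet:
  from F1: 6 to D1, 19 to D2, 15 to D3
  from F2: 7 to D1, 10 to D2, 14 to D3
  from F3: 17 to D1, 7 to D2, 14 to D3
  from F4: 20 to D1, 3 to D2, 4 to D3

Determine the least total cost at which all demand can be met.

A cheapest plan:
  F1→D1: 35 pallets
  F2→D1: 25 pallets
  F2→D3: 55 pallets
  F3→D2: 75 pallets
  F3→D3: 40 pallets
  F4→D3: 20 pallets
Total cost = €2320.
(Supply check: F1 ships 35; F2 ships 80; F3 ships 115; F4 ships 20.)

2320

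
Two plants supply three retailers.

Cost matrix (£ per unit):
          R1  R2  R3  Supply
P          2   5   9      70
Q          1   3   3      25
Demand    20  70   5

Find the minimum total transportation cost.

Optimal allocation:
  P→R1: 20 × £2 = £40
  P→R2: 50 × £5 = £250
  Q→R2: 20 × £3 = £60
  Q→R3: 5 × £3 = £15
Total = 40 + 250 + 60 + 15 = £365.

365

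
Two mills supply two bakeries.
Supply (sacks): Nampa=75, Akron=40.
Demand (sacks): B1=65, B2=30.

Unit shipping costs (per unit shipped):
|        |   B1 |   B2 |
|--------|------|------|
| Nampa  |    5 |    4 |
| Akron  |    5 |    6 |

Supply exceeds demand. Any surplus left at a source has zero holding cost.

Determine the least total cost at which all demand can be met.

445

Optimal allocation:
  Nampa->B1: 25 × 5 = 125
  Nampa->B2: 30 × 4 = 120
  Akron->B1: 40 × 5 = 200
Total = 125 + 120 + 200 = 445.
(Supply check: Nampa ships 55; Akron ships 40.)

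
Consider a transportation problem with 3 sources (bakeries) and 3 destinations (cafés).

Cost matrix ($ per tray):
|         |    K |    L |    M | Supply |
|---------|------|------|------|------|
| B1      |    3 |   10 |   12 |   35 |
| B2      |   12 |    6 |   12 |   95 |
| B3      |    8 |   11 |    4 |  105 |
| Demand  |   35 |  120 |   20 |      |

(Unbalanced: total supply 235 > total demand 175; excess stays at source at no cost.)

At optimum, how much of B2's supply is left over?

0

Minimum-cost shipments:
  B1 to K: 35 × $3 = $105
  B2 to L: 95 × $6 = $570
  B3 to L: 25 × $11 = $275
  B3 to M: 20 × $4 = $80
Total cost = $1030.
B2 ships 95 of its 95, leaving 0.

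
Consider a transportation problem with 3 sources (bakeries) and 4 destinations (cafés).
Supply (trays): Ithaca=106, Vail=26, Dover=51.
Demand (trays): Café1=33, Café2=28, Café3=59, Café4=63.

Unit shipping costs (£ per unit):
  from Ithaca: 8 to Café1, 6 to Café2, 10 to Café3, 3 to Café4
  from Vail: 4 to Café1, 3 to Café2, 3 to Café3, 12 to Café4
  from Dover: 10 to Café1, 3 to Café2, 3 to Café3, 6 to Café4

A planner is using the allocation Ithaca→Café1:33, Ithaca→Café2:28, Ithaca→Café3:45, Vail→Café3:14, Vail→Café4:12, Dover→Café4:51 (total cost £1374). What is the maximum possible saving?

Current plan cost = 33·8 + 28·6 + 45·10 + 14·3 + 12·12 + 51·6 = £1374.
Optimal plan:
  Ithaca to Café1: 15 × £8 = £120
  Ithaca to Café2: 28 × £6 = £168
  Ithaca to Café4: 63 × £3 = £189
  Vail to Café1: 18 × £4 = £72
  Vail to Café3: 8 × £3 = £24
  Dover to Café3: 51 × £3 = £153
Optimal cost = £726.
Saving = 1374 − 726 = £648.

648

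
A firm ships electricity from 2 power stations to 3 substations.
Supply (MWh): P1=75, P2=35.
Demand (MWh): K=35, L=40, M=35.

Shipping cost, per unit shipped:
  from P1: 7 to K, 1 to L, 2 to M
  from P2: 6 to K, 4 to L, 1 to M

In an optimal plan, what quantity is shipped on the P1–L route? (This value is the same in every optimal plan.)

40

The minimum-cost plan:
  P1 to K: 35 × 7 = 245
  P1 to L: 40 × 1 = 40
  P2 to M: 35 × 1 = 35
Total cost = 320.
So P1→L carries 40 MWh.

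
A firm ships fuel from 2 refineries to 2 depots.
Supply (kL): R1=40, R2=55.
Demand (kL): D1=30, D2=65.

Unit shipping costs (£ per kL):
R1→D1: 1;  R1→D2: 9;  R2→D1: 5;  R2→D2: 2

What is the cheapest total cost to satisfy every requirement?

Optimal allocation:
  R1→D1: 30 × £1 = £30
  R1→D2: 10 × £9 = £90
  R2→D2: 55 × £2 = £110
Total = 30 + 90 + 110 = £230.

230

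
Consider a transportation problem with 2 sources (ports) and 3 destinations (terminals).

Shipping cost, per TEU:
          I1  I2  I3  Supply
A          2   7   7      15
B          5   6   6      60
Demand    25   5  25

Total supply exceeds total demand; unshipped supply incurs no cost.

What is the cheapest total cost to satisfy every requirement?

A cheapest plan:
  A–I1: 15 × 2 = 30
  B–I1: 10 × 5 = 50
  B–I2: 5 × 6 = 30
  B–I3: 25 × 6 = 150
Total = 30 + 50 + 30 + 150 = 260.

260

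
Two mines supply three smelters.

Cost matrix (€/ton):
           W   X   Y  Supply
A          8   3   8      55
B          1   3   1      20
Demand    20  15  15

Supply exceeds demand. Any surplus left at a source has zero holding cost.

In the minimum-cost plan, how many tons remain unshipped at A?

25

Minimum-cost shipments:
  A→W: 15 tons
  A→X: 15 tons
  B→W: 5 tons
  B→Y: 15 tons
Total cost = €185.
A ships 30 of its 55, leaving 25.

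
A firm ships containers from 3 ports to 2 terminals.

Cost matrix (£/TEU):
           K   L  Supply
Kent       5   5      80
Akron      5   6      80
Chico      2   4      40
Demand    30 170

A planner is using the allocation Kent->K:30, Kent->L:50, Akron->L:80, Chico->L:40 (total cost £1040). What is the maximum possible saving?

Current plan cost = 30·5 + 50·5 + 80·6 + 40·4 = £1040.
Optimal plan:
  Kent to L: 80 × £5 = £400
  Akron to L: 80 × £6 = £480
  Chico to K: 30 × £2 = £60
  Chico to L: 10 × £4 = £40
Optimal cost = £980.
Saving = 1040 − 980 = £60.

60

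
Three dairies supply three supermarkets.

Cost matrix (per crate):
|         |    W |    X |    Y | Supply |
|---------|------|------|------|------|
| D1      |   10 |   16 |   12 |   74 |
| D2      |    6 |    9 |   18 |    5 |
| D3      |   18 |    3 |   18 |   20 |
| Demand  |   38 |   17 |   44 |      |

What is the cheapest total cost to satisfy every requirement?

957

A cheapest plan:
  D1 to W: 33 × 10 = 330
  D1 to Y: 41 × 12 = 492
  D2 to W: 5 × 6 = 30
  D3 to X: 17 × 3 = 51
  D3 to Y: 3 × 18 = 54
Total = 330 + 492 + 30 + 51 + 54 = 957.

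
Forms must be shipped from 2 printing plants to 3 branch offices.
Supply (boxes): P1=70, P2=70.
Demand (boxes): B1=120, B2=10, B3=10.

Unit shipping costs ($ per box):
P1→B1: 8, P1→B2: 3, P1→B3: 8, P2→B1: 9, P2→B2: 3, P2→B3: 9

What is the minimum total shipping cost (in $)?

A cheapest plan:
  P1→B1: 60 × $8 = $480
  P1→B3: 10 × $8 = $80
  P2→B1: 60 × $9 = $540
  P2→B2: 10 × $3 = $30
Total = 480 + 80 + 540 + 30 = $1130.

1130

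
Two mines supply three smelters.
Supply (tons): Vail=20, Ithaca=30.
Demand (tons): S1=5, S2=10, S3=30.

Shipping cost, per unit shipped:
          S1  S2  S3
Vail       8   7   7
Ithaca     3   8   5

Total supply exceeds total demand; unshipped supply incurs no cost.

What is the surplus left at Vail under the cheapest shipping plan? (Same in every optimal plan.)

5

Minimum-cost shipments:
  Vail to S2: 10 × 7 = 70
  Vail to S3: 5 × 7 = 35
  Ithaca to S1: 5 × 3 = 15
  Ithaca to S3: 25 × 5 = 125
Total cost = 245.
Vail ships 15 of its 20, leaving 5.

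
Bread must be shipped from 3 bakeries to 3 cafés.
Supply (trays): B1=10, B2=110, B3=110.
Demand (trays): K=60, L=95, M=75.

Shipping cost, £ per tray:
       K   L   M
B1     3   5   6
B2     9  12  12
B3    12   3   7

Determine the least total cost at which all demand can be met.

1590

A cheapest plan:
  B1→M: 10 × £6 = £60
  B2→K: 60 × £9 = £540
  B2→M: 50 × £12 = £600
  B3→L: 95 × £3 = £285
  B3→M: 15 × £7 = £105
Total = 60 + 540 + 600 + 285 + 105 = £1590.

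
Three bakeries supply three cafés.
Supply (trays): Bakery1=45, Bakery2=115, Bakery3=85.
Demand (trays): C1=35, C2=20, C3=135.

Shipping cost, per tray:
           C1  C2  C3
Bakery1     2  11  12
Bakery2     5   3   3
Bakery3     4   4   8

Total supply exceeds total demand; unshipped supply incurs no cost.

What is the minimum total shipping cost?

655

An optimal shipping plan:
  Bakery1 to C1: 35 × 2 = 70
  Bakery2 to C3: 115 × 3 = 345
  Bakery3 to C2: 20 × 4 = 80
  Bakery3 to C3: 20 × 8 = 160
Total = 70 + 345 + 80 + 160 = 655.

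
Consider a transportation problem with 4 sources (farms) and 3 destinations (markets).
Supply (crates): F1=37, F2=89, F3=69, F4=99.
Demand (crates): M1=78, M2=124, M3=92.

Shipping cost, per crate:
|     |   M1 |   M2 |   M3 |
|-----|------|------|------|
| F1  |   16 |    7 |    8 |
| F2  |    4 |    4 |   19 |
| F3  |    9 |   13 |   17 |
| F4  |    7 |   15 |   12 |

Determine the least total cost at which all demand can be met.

Optimal allocation:
  F1 to M2: 35 crates
  F1 to M3: 2 crates
  F2 to M2: 89 crates
  F3 to M1: 69 crates
  F4 to M1: 9 crates
  F4 to M3: 90 crates
Total cost = 2381.
(Supply check: F1 ships 37; F2 ships 89; F3 ships 69; F4 ships 99.)

2381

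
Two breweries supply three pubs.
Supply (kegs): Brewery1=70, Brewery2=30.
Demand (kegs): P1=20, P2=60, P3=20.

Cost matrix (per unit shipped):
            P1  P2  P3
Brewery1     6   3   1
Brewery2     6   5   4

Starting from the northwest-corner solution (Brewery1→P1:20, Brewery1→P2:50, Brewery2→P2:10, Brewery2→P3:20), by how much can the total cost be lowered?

Current plan cost = 20·6 + 50·3 + 10·5 + 20·4 = 400.
Optimal plan:
  Brewery1 to P2: 50 × 3 = 150
  Brewery1 to P3: 20 × 1 = 20
  Brewery2 to P1: 20 × 6 = 120
  Brewery2 to P2: 10 × 5 = 50
Optimal cost = 340.
Saving = 400 − 340 = 60.

60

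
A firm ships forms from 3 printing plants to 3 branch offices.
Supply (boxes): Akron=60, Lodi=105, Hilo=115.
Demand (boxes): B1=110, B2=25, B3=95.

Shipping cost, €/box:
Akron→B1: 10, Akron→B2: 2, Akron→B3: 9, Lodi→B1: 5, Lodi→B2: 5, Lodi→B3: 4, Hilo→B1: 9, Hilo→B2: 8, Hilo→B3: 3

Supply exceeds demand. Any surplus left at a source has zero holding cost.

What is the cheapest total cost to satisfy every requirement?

Optimal allocation:
  Akron→B2: 25 boxes
  Lodi→B1: 105 boxes
  Hilo→B1: 5 boxes
  Hilo→B3: 95 boxes
Total cost = €905.
(Supply check: Akron ships 25; Lodi ships 105; Hilo ships 100.)

905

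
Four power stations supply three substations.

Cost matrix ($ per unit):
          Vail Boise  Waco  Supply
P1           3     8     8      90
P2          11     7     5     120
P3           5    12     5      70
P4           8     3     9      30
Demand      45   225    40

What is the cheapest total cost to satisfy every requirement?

A cheapest plan:
  P1 to Vail: 15 MWh
  P1 to Boise: 75 MWh
  P2 to Boise: 120 MWh
  P3 to Vail: 30 MWh
  P3 to Waco: 40 MWh
  P4 to Boise: 30 MWh
Total cost = $1925.

1925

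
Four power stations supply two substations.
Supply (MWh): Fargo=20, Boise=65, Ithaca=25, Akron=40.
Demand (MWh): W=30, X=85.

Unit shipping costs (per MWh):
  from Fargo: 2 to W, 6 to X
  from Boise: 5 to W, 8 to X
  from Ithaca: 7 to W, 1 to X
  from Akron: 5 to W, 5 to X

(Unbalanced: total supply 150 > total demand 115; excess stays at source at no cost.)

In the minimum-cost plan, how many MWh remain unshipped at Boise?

Minimum-cost shipments:
  Fargo->W: 20 × 2 = 40
  Boise->W: 10 × 5 = 50
  Boise->X: 20 × 8 = 160
  Ithaca->X: 25 × 1 = 25
  Akron->X: 40 × 5 = 200
Total cost = 475.
Boise ships 30 of its 65, leaving 35.

35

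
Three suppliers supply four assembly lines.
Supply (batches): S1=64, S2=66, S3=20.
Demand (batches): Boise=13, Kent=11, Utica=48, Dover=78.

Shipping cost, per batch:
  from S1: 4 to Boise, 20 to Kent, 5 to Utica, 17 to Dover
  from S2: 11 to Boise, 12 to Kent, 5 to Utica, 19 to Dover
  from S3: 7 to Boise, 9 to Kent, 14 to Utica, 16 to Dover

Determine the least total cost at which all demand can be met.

1744

An optimal shipping plan:
  S1->Boise: 13 × 4 = 52
  S1->Dover: 51 × 17 = 867
  S2->Kent: 11 × 12 = 132
  S2->Utica: 48 × 5 = 240
  S2->Dover: 7 × 19 = 133
  S3->Dover: 20 × 16 = 320
Total = 52 + 867 + 132 + 240 + 133 + 320 = 1744.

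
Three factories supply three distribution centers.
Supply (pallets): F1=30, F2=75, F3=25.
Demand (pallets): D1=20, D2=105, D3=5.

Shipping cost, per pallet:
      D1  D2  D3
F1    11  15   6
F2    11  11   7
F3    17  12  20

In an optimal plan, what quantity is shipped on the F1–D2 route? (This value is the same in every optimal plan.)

Optimal shipments:
  F1->D1: 20 × 11 = 220
  F1->D2: 5 × 15 = 75
  F1->D3: 5 × 6 = 30
  F2->D2: 75 × 11 = 825
  F3->D2: 25 × 12 = 300
Total cost = 1450.
So F1→D2 carries 5 pallets.

5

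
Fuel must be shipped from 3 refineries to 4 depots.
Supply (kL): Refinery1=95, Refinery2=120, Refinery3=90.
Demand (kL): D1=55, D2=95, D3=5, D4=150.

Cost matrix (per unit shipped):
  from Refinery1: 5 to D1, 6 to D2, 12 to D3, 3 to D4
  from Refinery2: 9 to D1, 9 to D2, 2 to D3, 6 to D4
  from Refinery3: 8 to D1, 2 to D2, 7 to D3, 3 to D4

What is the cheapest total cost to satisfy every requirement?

1290

A cheapest plan:
  Refinery1->D1: 55 × 5 = 275
  Refinery1->D2: 5 × 6 = 30
  Refinery1->D4: 35 × 3 = 105
  Refinery2->D3: 5 × 2 = 10
  Refinery2->D4: 115 × 6 = 690
  Refinery3->D2: 90 × 2 = 180
Total = 275 + 30 + 105 + 10 + 690 + 180 = 1290.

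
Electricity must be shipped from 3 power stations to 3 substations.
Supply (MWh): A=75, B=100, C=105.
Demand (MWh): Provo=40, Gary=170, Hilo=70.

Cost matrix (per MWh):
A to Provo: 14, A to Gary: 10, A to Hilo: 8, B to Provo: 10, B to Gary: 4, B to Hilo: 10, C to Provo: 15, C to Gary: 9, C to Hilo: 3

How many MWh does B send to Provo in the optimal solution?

0

The minimum-cost plan:
  A->Provo: 40 × 14 = 560
  A->Gary: 35 × 10 = 350
  B->Gary: 100 × 4 = 400
  C->Gary: 35 × 9 = 315
  C->Hilo: 70 × 3 = 210
Total cost = 1835.
The route B→Provo is not used.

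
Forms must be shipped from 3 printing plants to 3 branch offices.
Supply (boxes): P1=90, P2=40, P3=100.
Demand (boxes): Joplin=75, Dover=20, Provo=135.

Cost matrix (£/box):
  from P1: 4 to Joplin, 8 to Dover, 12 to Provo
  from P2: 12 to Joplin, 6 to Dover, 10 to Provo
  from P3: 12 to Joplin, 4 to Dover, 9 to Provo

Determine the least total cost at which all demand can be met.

1680

A cheapest plan:
  P1 to Joplin: 75 boxes
  P1 to Provo: 15 boxes
  P2 to Provo: 40 boxes
  P3 to Dover: 20 boxes
  P3 to Provo: 80 boxes
Total cost = £1680.
(Supply check: P1 ships 90; P2 ships 40; P3 ships 100.)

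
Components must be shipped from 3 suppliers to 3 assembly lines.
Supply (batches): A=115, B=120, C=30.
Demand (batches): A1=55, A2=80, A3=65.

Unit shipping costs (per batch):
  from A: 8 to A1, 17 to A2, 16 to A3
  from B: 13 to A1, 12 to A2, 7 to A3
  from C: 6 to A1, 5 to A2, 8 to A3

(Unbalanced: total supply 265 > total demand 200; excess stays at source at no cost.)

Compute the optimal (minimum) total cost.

An optimal shipping plan:
  A→A1: 55 × 8 = 440
  B→A2: 50 × 12 = 600
  B→A3: 65 × 7 = 455
  C→A2: 30 × 5 = 150
Total = 440 + 600 + 455 + 150 = 1645.

1645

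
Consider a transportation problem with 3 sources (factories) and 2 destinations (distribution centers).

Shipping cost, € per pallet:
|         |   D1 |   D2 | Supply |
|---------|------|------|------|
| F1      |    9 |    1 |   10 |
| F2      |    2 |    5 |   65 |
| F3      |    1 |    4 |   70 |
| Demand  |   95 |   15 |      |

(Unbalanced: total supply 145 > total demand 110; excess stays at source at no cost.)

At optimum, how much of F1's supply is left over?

Minimum-cost shipments:
  F1→D2: 10 × €1 = €10
  F2→D1: 30 × €2 = €60
  F3→D1: 65 × €1 = €65
  F3→D2: 5 × €4 = €20
Total cost = €155.
F1 ships 10 of its 10, leaving 0.

0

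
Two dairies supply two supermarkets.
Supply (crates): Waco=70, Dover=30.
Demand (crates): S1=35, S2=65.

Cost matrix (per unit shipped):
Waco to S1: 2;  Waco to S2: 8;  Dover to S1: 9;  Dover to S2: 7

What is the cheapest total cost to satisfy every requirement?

560

Optimal allocation:
  Waco to S1: 35 crates
  Waco to S2: 35 crates
  Dover to S2: 30 crates
Total cost = 560.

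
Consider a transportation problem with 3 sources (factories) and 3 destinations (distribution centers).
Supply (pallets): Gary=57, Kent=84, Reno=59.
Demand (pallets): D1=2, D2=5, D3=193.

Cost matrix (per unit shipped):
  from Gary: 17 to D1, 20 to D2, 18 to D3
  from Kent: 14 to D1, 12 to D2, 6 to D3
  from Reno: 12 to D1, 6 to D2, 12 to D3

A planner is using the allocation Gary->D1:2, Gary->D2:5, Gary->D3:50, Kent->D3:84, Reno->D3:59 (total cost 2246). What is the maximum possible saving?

40

Current plan cost = 2·17 + 5·20 + 50·18 + 84·6 + 59·12 = 2246.
Optimal plan:
  Gary→D1: 2 pallets
  Gary→D3: 55 pallets
  Kent→D3: 84 pallets
  Reno→D2: 5 pallets
  Reno→D3: 54 pallets
Optimal cost = 2206.
Saving = 2246 − 2206 = 40.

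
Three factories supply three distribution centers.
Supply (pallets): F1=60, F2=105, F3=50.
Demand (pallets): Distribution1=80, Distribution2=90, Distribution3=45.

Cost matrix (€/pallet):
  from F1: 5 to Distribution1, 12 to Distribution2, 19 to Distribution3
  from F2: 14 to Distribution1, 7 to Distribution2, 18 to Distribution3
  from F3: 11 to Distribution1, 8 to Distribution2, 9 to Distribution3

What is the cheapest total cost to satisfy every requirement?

Optimal allocation:
  F1–Distribution1: 60 × €5 = €300
  F2–Distribution1: 15 × €14 = €210
  F2–Distribution2: 90 × €7 = €630
  F3–Distribution1: 5 × €11 = €55
  F3–Distribution3: 45 × €9 = €405
Total = 300 + 210 + 630 + 55 + 405 = €1600.

1600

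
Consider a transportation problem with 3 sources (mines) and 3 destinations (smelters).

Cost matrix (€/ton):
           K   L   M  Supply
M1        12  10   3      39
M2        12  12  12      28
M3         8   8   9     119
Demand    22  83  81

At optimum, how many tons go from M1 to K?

The minimum-cost plan:
  M1->M: 39 × €3 = €117
  M2->M: 28 × €12 = €336
  M3->K: 22 × €8 = €176
  M3->L: 83 × €8 = €664
  M3->M: 14 × €9 = €126
Total cost = €1419.
The route M1→K is not used.

0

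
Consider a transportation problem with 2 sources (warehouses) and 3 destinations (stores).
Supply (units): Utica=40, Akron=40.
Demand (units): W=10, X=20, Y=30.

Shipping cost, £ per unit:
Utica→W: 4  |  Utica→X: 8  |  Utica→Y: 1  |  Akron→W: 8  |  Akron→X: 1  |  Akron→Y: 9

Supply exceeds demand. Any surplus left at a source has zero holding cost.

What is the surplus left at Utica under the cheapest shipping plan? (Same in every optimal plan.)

0

An optimal plan:
  Utica→W: 10 × £4 = £40
  Utica→Y: 30 × £1 = £30
  Akron→X: 20 × £1 = £20
Total cost = £90.
Utica ships 40 of its 40, leaving 0.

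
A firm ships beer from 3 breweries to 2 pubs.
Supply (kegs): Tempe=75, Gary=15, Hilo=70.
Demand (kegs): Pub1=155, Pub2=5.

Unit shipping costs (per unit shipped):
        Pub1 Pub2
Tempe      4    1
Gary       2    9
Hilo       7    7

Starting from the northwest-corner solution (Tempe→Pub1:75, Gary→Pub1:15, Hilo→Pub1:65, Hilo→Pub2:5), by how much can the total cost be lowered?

15

Current plan cost = 75·4 + 15·2 + 65·7 + 5·7 = 820.
Optimal plan:
  Tempe->Pub1: 70 × 4 = 280
  Tempe->Pub2: 5 × 1 = 5
  Gary->Pub1: 15 × 2 = 30
  Hilo->Pub1: 70 × 7 = 490
Optimal cost = 805.
Saving = 820 − 805 = 15.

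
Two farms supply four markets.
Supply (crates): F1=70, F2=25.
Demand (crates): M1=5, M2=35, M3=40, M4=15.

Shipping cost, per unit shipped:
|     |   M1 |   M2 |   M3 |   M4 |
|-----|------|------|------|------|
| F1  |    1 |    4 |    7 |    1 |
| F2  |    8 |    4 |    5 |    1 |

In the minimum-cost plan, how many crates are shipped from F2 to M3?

25

The minimum-cost plan:
  F1->M1: 5 × 1 = 5
  F1->M2: 35 × 4 = 140
  F1->M3: 15 × 7 = 105
  F1->M4: 15 × 1 = 15
  F2->M3: 25 × 5 = 125
Total cost = 390.
So F2→M3 carries 25 crates.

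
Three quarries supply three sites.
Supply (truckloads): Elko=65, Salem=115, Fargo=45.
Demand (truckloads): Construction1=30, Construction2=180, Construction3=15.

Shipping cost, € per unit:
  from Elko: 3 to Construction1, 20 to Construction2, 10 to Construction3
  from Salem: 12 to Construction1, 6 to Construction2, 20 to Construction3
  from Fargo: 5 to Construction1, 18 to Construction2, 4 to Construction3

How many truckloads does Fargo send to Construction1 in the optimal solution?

0

Optimal shipments:
  Elko to Construction1: 30 × €3 = €90
  Elko to Construction2: 35 × €20 = €700
  Salem to Construction2: 115 × €6 = €690
  Fargo to Construction2: 30 × €18 = €540
  Fargo to Construction3: 15 × €4 = €60
Total cost = €2080.
The route Fargo→Construction1 is not used.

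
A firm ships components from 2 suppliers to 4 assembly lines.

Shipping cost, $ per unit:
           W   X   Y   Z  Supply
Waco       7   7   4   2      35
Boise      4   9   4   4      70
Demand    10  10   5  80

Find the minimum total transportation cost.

400

Optimal allocation:
  Waco→X: 10 × $7 = $70
  Waco→Z: 25 × $2 = $50
  Boise→W: 10 × $4 = $40
  Boise→Y: 5 × $4 = $20
  Boise→Z: 55 × $4 = $220
Total = 70 + 50 + 40 + 20 + 220 = $400.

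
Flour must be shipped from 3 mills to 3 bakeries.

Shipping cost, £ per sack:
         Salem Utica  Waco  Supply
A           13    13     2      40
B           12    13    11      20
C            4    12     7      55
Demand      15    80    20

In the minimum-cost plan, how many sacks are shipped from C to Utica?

The minimum-cost plan:
  A–Utica: 20 × £13 = £260
  A–Waco: 20 × £2 = £40
  B–Utica: 20 × £13 = £260
  C–Salem: 15 × £4 = £60
  C–Utica: 40 × £12 = £480
Total cost = £1100.
So C→Utica carries 40 sacks.

40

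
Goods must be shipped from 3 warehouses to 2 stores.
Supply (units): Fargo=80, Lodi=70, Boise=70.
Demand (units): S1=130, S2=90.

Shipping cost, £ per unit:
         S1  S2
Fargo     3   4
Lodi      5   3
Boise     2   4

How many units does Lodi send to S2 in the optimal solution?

Optimal shipments:
  Fargo–S1: 60 units
  Fargo–S2: 20 units
  Lodi–S2: 70 units
  Boise–S1: 70 units
Total cost = £610.
So Lodi→S2 carries 70 units.

70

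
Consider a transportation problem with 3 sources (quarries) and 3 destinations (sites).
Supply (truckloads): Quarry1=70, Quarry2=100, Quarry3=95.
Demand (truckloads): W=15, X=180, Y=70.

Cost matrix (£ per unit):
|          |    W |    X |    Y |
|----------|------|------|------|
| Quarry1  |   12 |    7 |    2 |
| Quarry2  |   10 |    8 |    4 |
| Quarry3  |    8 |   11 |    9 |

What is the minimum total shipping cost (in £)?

1940

An optimal shipping plan:
  Quarry1 to Y: 70 × £2 = £140
  Quarry2 to X: 100 × £8 = £800
  Quarry3 to W: 15 × £8 = £120
  Quarry3 to X: 80 × £11 = £880
Total = 140 + 800 + 120 + 880 = £1940.
(Supply check: Quarry1 ships 70; Quarry2 ships 100; Quarry3 ships 95.)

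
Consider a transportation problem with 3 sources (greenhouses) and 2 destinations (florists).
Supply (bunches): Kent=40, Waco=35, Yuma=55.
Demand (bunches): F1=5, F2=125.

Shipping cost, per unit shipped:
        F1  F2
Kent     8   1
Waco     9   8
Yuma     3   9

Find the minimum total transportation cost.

Optimal allocation:
  Kent->F2: 40 bunches
  Waco->F2: 35 bunches
  Yuma->F1: 5 bunches
  Yuma->F2: 50 bunches
Total cost = 785.
(Supply check: Kent ships 40; Waco ships 35; Yuma ships 55.)

785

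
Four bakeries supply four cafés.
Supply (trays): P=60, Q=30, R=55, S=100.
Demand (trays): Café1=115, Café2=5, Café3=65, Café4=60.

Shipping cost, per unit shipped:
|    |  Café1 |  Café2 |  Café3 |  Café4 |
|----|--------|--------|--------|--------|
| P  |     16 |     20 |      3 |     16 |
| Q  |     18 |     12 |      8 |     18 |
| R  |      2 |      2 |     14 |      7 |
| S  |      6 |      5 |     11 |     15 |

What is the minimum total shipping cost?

1550

One minimum-cost allocation:
  P→Café3: 60 × 3 = 180
  Q→Café3: 5 × 8 = 40
  Q→Café4: 25 × 18 = 450
  R→Café1: 20 × 2 = 40
  R→Café4: 35 × 7 = 245
  S→Café1: 95 × 6 = 570
  S→Café2: 5 × 5 = 25
Total = 180 + 40 + 450 + 40 + 245 + 570 + 25 = 1550.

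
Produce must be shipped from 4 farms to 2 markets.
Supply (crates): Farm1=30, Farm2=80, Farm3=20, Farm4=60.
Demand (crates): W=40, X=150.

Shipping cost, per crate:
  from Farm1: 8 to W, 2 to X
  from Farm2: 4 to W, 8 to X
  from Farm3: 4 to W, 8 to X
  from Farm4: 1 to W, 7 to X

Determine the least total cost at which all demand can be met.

A cheapest plan:
  Farm1–X: 30 × 2 = 60
  Farm2–X: 80 × 8 = 640
  Farm3–X: 20 × 8 = 160
  Farm4–W: 40 × 1 = 40
  Farm4–X: 20 × 7 = 140
Total = 60 + 640 + 160 + 40 + 140 = 1040.

1040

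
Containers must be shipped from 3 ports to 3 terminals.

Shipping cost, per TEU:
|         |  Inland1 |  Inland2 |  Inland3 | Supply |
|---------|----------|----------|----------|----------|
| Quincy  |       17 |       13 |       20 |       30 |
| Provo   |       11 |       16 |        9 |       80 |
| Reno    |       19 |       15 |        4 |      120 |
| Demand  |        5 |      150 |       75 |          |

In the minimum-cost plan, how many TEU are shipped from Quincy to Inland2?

Optimal shipments:
  Quincy to Inland2: 30 TEU
  Provo to Inland1: 5 TEU
  Provo to Inland2: 75 TEU
  Reno to Inland2: 45 TEU
  Reno to Inland3: 75 TEU
Total cost = 2620.
So Quincy→Inland2 carries 30 TEU.

30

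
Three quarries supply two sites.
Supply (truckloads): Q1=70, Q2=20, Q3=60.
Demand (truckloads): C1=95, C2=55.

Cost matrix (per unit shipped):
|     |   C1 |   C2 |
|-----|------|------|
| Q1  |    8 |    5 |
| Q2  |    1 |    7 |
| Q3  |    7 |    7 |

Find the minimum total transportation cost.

A cheapest plan:
  Q1→C1: 15 × 8 = 120
  Q1→C2: 55 × 5 = 275
  Q2→C1: 20 × 1 = 20
  Q3→C1: 60 × 7 = 420
Total = 120 + 275 + 20 + 420 = 835.

835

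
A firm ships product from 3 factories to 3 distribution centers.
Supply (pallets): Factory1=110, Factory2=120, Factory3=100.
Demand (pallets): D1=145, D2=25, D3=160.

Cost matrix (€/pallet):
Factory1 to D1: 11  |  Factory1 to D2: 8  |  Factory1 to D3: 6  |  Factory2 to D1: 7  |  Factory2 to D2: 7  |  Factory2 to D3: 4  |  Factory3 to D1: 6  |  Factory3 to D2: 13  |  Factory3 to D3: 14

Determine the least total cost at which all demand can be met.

An optimal shipping plan:
  Factory1→D2: 25 pallets
  Factory1→D3: 85 pallets
  Factory2→D1: 45 pallets
  Factory2→D3: 75 pallets
  Factory3→D1: 100 pallets
Total cost = €1925.

1925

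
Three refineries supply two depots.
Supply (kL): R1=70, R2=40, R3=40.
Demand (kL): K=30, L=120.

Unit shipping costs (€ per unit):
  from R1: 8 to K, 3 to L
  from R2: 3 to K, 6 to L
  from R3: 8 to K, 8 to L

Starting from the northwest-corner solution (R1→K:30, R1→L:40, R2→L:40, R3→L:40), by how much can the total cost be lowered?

240

Current plan cost = 30·8 + 40·3 + 40·6 + 40·8 = €920.
Optimal plan:
  R1→L: 70 × €3 = €210
  R2→K: 30 × €3 = €90
  R2→L: 10 × €6 = €60
  R3→L: 40 × €8 = €320
Optimal cost = €680.
Saving = 920 − 680 = €240.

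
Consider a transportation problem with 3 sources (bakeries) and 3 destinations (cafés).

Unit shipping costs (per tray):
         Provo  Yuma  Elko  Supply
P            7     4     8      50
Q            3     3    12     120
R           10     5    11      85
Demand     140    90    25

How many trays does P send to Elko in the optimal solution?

25

The minimum-cost plan:
  P to Provo: 20 × 7 = 140
  P to Yuma: 5 × 4 = 20
  P to Elko: 25 × 8 = 200
  Q to Provo: 120 × 3 = 360
  R to Yuma: 85 × 5 = 425
Total cost = 1145.
So P→Elko carries 25 trays.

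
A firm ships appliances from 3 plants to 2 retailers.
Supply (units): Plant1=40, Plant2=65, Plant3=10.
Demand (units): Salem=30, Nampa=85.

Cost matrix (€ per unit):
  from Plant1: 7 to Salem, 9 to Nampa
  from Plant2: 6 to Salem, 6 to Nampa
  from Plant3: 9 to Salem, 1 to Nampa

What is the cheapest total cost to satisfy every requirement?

One minimum-cost allocation:
  Plant1→Salem: 30 × €7 = €210
  Plant1→Nampa: 10 × €9 = €90
  Plant2→Nampa: 65 × €6 = €390
  Plant3→Nampa: 10 × €1 = €10
Total = 210 + 90 + 390 + 10 = €700.
(Supply check: Plant1 ships 40; Plant2 ships 65; Plant3 ships 10.)

700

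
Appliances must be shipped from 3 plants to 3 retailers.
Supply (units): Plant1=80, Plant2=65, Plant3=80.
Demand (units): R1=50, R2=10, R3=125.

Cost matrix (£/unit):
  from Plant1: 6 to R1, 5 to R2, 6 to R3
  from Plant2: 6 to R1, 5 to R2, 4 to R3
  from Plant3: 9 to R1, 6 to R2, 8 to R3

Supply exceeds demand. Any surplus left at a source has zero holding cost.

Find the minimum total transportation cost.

1040

One minimum-cost allocation:
  Plant1->R1: 50 × £6 = £300
  Plant1->R3: 30 × £6 = £180
  Plant2->R3: 65 × £4 = £260
  Plant3->R2: 10 × £6 = £60
  Plant3->R3: 30 × £8 = £240
Total = 300 + 180 + 260 + 60 + 240 = £1040.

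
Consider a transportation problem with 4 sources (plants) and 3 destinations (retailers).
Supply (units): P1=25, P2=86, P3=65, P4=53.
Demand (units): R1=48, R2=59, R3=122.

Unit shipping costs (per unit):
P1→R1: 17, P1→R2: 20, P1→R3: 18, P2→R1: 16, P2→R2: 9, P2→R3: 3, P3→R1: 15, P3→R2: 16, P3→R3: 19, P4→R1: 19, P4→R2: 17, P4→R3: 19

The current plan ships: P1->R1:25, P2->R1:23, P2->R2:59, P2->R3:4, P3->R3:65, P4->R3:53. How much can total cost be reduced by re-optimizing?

955

Current plan cost = 25·17 + 23·16 + 59·9 + 4·3 + 65·19 + 53·19 = 3578.
Optimal plan:
  P1–R3: 25 × 18 = 450
  P2–R3: 86 × 3 = 258
  P3–R1: 48 × 15 = 720
  P3–R2: 17 × 16 = 272
  P4–R2: 42 × 17 = 714
  P4–R3: 11 × 19 = 209
Optimal cost = 2623.
Saving = 3578 − 2623 = 955.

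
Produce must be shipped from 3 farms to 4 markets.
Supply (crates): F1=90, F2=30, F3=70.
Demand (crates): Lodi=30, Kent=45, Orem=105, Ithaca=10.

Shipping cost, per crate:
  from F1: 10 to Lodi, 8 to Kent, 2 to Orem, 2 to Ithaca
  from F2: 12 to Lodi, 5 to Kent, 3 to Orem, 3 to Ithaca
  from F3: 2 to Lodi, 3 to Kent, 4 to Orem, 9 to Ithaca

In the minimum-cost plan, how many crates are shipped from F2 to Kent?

5

Optimal shipments:
  F1->Orem: 80 × 2 = 160
  F1->Ithaca: 10 × 2 = 20
  F2->Kent: 5 × 5 = 25
  F2->Orem: 25 × 3 = 75
  F3->Lodi: 30 × 2 = 60
  F3->Kent: 40 × 3 = 120
Total cost = 460.
So F2→Kent carries 5 crates.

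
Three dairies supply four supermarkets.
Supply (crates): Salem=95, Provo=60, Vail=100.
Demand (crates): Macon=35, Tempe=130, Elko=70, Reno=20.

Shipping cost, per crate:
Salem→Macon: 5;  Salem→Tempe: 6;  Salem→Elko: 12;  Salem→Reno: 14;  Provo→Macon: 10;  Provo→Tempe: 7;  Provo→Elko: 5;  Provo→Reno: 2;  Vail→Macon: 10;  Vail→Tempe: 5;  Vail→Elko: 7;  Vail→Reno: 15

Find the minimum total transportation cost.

1335

An optimal shipping plan:
  Salem->Macon: 35 crates
  Salem->Tempe: 60 crates
  Provo->Elko: 40 crates
  Provo->Reno: 20 crates
  Vail->Tempe: 70 crates
  Vail->Elko: 30 crates
Total cost = 1335.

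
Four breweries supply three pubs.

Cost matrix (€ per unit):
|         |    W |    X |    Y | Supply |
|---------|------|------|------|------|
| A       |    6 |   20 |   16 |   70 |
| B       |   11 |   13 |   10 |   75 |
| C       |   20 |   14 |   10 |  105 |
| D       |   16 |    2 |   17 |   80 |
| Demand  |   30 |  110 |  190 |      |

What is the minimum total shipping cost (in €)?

2870

An optimal shipping plan:
  A→W: 30 × €6 = €180
  A→Y: 40 × €16 = €640
  B→X: 30 × €13 = €390
  B→Y: 45 × €10 = €450
  C→Y: 105 × €10 = €1050
  D→X: 80 × €2 = €160
Total = 180 + 640 + 390 + 450 + 1050 + 160 = €2870.
(Supply check: A ships 70; B ships 75; C ships 105; D ships 80.)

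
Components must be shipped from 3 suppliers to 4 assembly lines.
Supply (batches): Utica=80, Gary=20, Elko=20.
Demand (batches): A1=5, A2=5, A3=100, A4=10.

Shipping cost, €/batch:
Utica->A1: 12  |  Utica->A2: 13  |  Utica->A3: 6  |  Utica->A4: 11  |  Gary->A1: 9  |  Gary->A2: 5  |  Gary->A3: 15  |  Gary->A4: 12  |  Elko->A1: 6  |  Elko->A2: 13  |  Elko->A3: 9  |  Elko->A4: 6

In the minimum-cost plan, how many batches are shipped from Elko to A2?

The minimum-cost plan:
  Utica–A3: 80 × €6 = €480
  Gary–A1: 5 × €9 = €45
  Gary–A2: 5 × €5 = €25
  Gary–A3: 10 × €15 = €150
  Elko–A3: 10 × €9 = €90
  Elko–A4: 10 × €6 = €60
Total cost = €850.
The route Elko→A2 is not used.

0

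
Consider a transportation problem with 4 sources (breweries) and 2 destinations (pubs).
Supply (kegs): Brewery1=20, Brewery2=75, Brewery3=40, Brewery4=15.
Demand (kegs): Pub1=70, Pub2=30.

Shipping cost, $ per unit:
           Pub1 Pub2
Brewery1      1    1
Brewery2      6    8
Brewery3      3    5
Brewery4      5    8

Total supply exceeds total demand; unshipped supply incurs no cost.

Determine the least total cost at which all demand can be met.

385

An optimal shipping plan:
  Brewery1 to Pub2: 20 kegs
  Brewery2 to Pub1: 15 kegs
  Brewery2 to Pub2: 10 kegs
  Brewery3 to Pub1: 40 kegs
  Brewery4 to Pub1: 15 kegs
Total cost = $385.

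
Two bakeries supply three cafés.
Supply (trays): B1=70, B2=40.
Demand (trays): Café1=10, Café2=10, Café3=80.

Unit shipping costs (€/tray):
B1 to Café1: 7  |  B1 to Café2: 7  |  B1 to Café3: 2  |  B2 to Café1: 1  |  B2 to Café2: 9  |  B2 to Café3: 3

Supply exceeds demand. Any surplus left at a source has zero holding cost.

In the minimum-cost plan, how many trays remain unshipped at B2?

10

Minimum-cost shipments:
  B1->Café2: 10 trays
  B1->Café3: 60 trays
  B2->Café1: 10 trays
  B2->Café3: 20 trays
Total cost = €260.
B2 ships 30 of its 40, leaving 10.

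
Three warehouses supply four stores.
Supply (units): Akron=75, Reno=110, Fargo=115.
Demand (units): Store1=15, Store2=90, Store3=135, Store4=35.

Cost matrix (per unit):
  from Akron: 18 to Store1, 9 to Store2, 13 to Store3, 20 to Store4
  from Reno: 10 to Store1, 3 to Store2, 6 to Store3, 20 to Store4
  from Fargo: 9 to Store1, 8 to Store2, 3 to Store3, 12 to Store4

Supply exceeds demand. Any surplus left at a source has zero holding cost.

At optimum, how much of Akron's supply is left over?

25

An optimal plan:
  Akron->Store2: 15 units
  Akron->Store4: 35 units
  Reno->Store1: 15 units
  Reno->Store2: 75 units
  Reno->Store3: 20 units
  Fargo->Store3: 115 units
Total cost = 1675.
Akron ships 50 of its 75, leaving 25.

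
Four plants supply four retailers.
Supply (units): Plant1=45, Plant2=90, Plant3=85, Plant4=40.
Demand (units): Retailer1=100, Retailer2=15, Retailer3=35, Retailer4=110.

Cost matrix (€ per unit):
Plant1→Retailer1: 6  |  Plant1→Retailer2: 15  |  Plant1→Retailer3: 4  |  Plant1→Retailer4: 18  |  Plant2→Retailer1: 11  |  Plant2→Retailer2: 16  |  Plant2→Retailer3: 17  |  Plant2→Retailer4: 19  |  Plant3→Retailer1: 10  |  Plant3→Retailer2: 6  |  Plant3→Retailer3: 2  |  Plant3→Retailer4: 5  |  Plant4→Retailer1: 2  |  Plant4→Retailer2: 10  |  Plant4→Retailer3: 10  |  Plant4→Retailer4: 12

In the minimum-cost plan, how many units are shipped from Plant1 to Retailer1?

Solving gives:
  Plant1->Retailer1: 10 units
  Plant1->Retailer3: 35 units
  Plant2->Retailer1: 50 units
  Plant2->Retailer2: 15 units
  Plant2->Retailer4: 25 units
  Plant3->Retailer4: 85 units
  Plant4->Retailer1: 40 units
Total cost = €1970.
So Plant1→Retailer1 carries 10 units.

10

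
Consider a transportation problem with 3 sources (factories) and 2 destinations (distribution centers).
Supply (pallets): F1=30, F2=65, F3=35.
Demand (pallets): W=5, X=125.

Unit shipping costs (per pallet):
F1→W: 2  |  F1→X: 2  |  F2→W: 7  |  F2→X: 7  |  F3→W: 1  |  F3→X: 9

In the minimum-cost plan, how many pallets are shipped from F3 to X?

The minimum-cost plan:
  F1–X: 30 × 2 = 60
  F2–X: 65 × 7 = 455
  F3–W: 5 × 1 = 5
  F3–X: 30 × 9 = 270
Total cost = 790.
So F3→X carries 30 pallets.

30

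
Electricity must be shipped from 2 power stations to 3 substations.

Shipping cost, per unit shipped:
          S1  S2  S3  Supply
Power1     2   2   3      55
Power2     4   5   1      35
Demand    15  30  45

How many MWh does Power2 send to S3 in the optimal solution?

35

Optimal shipments:
  Power1->S1: 15 × 2 = 30
  Power1->S2: 30 × 2 = 60
  Power1->S3: 10 × 3 = 30
  Power2->S3: 35 × 1 = 35
Total cost = 155.
So Power2→S3 carries 35 MWh.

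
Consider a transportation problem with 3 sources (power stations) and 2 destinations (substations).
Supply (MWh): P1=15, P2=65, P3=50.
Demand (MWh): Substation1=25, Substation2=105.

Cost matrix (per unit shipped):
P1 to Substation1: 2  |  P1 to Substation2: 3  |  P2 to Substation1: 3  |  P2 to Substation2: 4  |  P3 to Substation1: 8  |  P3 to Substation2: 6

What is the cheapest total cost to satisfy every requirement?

A cheapest plan:
  P1->Substation2: 15 MWh
  P2->Substation1: 25 MWh
  P2->Substation2: 40 MWh
  P3->Substation2: 50 MWh
Total cost = 580.
(Supply check: P1 ships 15; P2 ships 65; P3 ships 50.)

580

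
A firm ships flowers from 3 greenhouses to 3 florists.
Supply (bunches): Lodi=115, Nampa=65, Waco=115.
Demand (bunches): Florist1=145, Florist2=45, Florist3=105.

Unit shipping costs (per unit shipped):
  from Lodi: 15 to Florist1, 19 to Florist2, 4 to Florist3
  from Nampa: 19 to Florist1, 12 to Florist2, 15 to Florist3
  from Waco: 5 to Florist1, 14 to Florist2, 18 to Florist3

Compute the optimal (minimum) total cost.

An optimal shipping plan:
  Lodi–Florist1: 10 × 15 = 150
  Lodi–Florist3: 105 × 4 = 420
  Nampa–Florist1: 20 × 19 = 380
  Nampa–Florist2: 45 × 12 = 540
  Waco–Florist1: 115 × 5 = 575
Total = 150 + 420 + 380 + 540 + 575 = 2065.
(Supply check: Lodi ships 115; Nampa ships 65; Waco ships 115.)

2065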